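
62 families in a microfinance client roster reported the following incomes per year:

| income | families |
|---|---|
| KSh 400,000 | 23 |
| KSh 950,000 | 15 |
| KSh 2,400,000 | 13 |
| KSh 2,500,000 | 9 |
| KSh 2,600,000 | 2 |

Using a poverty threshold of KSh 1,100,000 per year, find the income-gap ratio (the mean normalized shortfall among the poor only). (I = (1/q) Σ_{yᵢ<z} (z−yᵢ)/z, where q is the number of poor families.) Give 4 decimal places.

Below z: 23×KSh 400,000, 15×KSh 950,000 (q = 38 of N = 62).
Relative gaps: 0.6364 (×23), 0.1364 (×15); sum = 16.681818.
I averages over the q = 38 poor units only: 16.681818 / 38 = 0.4390.

0.4390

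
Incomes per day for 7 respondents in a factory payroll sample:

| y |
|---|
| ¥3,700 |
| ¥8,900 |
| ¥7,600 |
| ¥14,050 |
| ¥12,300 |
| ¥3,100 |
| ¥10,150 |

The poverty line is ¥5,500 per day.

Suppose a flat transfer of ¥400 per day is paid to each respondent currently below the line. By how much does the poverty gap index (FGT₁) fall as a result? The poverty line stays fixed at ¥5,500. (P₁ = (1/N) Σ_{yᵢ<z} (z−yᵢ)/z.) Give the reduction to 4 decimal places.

Before: below the line — ¥3,100, ¥3,700; poverty gap index (FGT₁) = 0.109091.
After the ¥400 transfer: below the line — ¥3,500, ¥4,100; poverty gap index (FGT₁) = 0.088312.
Reduction = 0.109091 − 0.088312 = 0.0208.

0.0208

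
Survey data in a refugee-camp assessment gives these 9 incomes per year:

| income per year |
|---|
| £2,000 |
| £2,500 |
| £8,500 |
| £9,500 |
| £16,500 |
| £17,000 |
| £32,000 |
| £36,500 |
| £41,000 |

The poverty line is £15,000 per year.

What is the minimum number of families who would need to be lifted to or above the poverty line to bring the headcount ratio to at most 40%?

Currently q = 4 of N = 9 are below the line (H = 0.444).
A headcount ratio of at most 40% allows at most ⌊0.40 × 9⌋ = 3 poor families.
So at least 4 − 3 = 1 must be lifted.

1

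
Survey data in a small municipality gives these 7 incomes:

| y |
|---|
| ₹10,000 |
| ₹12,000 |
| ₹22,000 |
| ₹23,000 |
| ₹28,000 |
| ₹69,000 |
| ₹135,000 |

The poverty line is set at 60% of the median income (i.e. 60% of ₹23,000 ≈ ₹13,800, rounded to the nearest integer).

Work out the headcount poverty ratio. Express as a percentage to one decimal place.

28.6%

2 of the 7 people have income below ₹13,800.
H = 2/7 = 28.6%.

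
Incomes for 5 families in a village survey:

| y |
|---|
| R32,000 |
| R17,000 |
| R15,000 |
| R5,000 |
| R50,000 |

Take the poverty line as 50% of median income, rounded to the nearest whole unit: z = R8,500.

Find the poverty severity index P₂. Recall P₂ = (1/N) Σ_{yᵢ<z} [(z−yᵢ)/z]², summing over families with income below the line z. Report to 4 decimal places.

Poor units: R5,000 (q = 1 of N = 5).
Shortfall ratios: (8500−5000)/8500 = 0.4118.
Squared: 0.1696.
Sum = 0.169550; P₂ = 0.169550 / 5 = 0.0339.

0.0339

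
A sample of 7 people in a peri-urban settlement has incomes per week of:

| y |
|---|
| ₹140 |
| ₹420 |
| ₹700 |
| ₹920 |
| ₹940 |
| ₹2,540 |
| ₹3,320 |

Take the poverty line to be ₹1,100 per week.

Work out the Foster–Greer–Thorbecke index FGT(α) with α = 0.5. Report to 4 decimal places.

0.4442

Below z: ₹140, ₹420, ₹700, ₹920, ₹940 (q = 5 of N = 7).
Normalized shortfalls: (1100−140)/1100 = 0.8727; (1100−420)/1100 = 0.6182; (1100−700)/1100 = 0.3636; (1100−920)/1100 = 0.1636; (1100−940)/1100 = 0.1455.
Raised to α = 0.5: 0.93420; 0.78625; 0.60302; 0.40452; 0.38139.
Sum = 3.109372; FGT(0.5) = 3.109372 / 7 = 0.4442.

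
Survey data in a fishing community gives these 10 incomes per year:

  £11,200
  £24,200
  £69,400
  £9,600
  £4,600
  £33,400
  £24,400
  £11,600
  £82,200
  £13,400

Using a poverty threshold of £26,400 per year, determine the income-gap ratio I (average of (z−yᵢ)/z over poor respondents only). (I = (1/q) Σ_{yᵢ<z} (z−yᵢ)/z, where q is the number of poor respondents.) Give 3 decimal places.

Below the line: £4,600, £9,600, £11,200, £11,600, £13,400, £24,200, £24,400 (q = 7 of N = 10).
Relative gaps: 0.8258, 0.6364, 0.5758, 0.5606, 0.4924, 0.0833, 0.0758; sum = 3.250000.
The income-gap ratio divides by q (the poor only): 3.250000 / 7 = 0.464.

0.464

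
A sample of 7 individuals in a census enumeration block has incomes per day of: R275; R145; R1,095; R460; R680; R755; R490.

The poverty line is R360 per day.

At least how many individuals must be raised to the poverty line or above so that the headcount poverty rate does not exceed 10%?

Currently q = 2 of N = 7 are below the line (H = 0.286).
A headcount ratio of at most 10% allows at most ⌊0.10 × 7⌋ = 0 poor individuals.
So at least 2 − 0 = 2 must be lifted.

2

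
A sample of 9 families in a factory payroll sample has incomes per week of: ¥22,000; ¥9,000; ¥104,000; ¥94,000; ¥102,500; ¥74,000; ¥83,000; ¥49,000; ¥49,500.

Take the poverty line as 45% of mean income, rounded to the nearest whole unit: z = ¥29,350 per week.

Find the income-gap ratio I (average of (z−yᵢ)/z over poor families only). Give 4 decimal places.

Poor units: ¥9,000, ¥22,000 (q = 2 of N = 9).
Relative gaps: 0.6934, 0.2504; sum = 0.943782.
The income-gap ratio divides by q (the poor only): 0.943782 / 2 = 0.4719.

0.4719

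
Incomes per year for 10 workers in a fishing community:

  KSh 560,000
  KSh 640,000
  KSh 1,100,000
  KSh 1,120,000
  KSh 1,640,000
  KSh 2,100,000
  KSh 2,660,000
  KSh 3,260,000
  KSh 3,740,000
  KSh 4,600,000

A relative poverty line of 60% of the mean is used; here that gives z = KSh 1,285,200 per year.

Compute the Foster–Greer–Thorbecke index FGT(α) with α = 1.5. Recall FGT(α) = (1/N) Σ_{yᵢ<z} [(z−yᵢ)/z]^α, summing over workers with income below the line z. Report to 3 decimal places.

Below z: KSh 560,000, KSh 640,000, KSh 1,100,000, KSh 1,120,000 (q = 4 of N = 10).
Shortfall ratios: (1285200−560000)/1285200 = 0.5643; (1285200−640000)/1285200 = 0.5020; (1285200−1100000)/1285200 = 0.1441; (1285200−1120000)/1285200 = 0.1285.
Raised to α = 1.5: 0.42387; 0.35570; 0.05470; 0.04608.
Sum = 0.880357; FGT(1.5) = 0.880357 / 10 = 0.088.

0.088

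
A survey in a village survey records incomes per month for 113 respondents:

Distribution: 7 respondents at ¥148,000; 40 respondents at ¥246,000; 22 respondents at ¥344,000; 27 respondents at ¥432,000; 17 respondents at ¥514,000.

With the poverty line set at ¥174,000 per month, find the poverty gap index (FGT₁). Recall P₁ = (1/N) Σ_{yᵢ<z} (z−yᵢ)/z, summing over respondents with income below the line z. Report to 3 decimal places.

Poor units: 7×¥148,000 (q = 7 of N = 113).
Shortfall ratios: (174000−148000)/174000 = 0.1494 (×7).
Σ = 1.045977. Dividing by the full population N = 113 gives P₁ = 0.009.

0.009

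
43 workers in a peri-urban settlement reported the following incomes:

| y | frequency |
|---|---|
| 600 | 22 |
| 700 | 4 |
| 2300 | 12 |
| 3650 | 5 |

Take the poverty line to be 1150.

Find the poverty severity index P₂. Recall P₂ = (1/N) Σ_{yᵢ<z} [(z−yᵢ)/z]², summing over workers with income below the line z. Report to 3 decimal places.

Below z: 22×600, 4×700 (q = 26 of N = 43).
Normalized shortfalls: (1150−600)/1150 = 0.4783 (×22); (1150−700)/1150 = 0.3913 (×4).
Squared: 0.2287 (×22); 0.1531 (×4).
Sum = 5.644612; P₂ = 5.644612 / 43 = 0.131.

0.131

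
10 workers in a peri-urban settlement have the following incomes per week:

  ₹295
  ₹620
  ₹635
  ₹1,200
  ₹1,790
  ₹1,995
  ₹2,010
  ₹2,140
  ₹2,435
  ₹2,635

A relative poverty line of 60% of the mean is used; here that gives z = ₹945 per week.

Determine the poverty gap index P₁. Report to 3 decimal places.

Below z: ₹295, ₹620, ₹635 (q = 3 of N = 10).
Relative gaps: (945−295)/945 = 0.6878; (945−620)/945 = 0.3439; (945−635)/945 = 0.3280.
Σ = 1.359788. Dividing by the full population N = 10 gives P₁ = 0.136.

0.136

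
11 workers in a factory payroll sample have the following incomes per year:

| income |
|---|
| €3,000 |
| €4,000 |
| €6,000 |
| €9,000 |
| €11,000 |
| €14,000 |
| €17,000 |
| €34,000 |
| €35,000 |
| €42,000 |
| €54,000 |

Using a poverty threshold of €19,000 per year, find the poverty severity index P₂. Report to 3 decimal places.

0.212

Poor units: €3,000, €4,000, €6,000, €9,000, €11,000, €14,000, €17,000 (q = 7 of N = 11).
Shortfall ratios: (19000−3000)/19000 = 0.8421; (19000−4000)/19000 = 0.7895; (19000−6000)/19000 = 0.6842; (19000−9000)/19000 = 0.5263; (19000−11000)/19000 = 0.4211; (19000−14000)/19000 = 0.2632; (19000−17000)/19000 = 0.1053.
Squared: 0.7091; 0.6233; 0.4681; 0.2770; 0.1773; 0.0693; 0.0111.
Sum = 2.335180; P₂ = 2.335180 / 11 = 0.212.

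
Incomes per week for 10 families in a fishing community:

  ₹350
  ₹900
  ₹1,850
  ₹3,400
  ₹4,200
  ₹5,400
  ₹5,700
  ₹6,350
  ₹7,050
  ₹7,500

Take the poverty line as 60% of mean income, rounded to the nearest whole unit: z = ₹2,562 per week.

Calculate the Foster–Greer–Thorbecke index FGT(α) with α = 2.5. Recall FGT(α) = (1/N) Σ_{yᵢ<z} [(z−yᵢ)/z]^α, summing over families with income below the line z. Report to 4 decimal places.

0.1072

Below z: ₹350, ₹900, ₹1,850 (q = 3 of N = 10).
Relative gaps: (2562−350)/2562 = 0.8634; (2562−900)/2562 = 0.6487; (2562−1850)/2562 = 0.2779.
Raised to α = 2.5: 0.69265; 0.33895; 0.04071.
Sum = 1.072312; FGT(2.5) = 1.072312 / 10 = 0.1072.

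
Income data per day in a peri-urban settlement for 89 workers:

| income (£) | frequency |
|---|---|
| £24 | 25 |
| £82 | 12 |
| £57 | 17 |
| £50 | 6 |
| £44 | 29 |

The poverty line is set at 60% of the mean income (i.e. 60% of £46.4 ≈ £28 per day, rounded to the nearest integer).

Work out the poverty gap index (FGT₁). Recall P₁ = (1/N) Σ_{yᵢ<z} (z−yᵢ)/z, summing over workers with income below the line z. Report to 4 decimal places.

0.0401

Below z: 25×£24 (q = 25 of N = 89).
Shortfall ratios: (28−24)/28 = 0.1429 (×25).
Sum of shortfalls = 3.571429; P₁ averages over all N: 3.571429 / 89 = 0.0401.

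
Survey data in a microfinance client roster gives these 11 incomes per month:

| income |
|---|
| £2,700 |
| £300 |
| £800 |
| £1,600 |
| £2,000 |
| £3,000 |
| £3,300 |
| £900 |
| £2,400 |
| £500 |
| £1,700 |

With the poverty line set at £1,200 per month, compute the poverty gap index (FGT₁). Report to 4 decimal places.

Below the line: £300, £500, £800, £900 (q = 4 of N = 11).
Gap ratios (z−y)/z: (1200−300)/1200 = 0.7500; (1200−500)/1200 = 0.5833; (1200−800)/1200 = 0.3333; (1200−900)/1200 = 0.2500.
Sum of shortfalls = 1.916667; P₁ averages over all N: 1.916667 / 11 = 0.1742.

0.1742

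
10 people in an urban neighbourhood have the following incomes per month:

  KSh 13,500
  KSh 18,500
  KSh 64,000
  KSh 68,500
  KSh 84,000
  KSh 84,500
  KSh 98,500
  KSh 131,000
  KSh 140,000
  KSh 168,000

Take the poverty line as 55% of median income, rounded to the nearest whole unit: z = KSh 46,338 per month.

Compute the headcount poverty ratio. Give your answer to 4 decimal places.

0.2000

2 of the 10 people have income below KSh 46,338.
H = 2/10 = 0.2000.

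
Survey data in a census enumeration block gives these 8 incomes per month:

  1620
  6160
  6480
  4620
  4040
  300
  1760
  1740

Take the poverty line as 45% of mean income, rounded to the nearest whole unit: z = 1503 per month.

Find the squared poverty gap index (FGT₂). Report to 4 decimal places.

0.0801

Poor units: 300 (q = 1 of N = 8).
Relative gaps: (1503−300)/1503 = 0.8004.
Squared: 0.6406.
Sum = 0.640639; P₂ = 0.640639 / 8 = 0.0801.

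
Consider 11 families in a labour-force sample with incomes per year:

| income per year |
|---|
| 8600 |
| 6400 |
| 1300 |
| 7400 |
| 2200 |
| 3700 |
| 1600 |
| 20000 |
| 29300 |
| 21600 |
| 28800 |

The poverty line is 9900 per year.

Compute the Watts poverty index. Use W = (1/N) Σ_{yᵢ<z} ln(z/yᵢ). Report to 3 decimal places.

Poor units: 1300, 1600, 2200, 3700, 6400, 7400, 8600 (q = 7 of N = 11).
Log gaps: ln(9900/1300) = 2.0302; ln(9900/1600) = 1.8225; ln(9900/2200) = 1.5041; ln(9900/3700) = 0.9842; ln(9900/6400) = 0.4362; ln(9900/7400) = 0.2911; ln(9900/8600) = 0.1408.
W = 7.209045 / 11 = 0.655.

0.655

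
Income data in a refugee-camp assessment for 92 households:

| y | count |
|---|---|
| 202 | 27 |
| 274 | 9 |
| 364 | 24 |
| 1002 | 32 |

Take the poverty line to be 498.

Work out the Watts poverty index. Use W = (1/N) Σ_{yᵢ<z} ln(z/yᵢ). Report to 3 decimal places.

0.405

Poor units: 27×202, 9×274, 24×364 (q = 60 of N = 92).
ln(z/y) terms: ln(498/202) = 0.9023 (×27); ln(498/274) = 0.5975 (×9); ln(498/364) = 0.3134 (×24).
W = 37.262931 / 92 = 0.405.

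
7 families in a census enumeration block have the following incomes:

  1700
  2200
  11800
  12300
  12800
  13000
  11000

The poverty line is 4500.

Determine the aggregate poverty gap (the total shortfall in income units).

Incomes under z: 1700, 2200 (q = 2 of N = 7).
Individual gaps: 4500−1700 = 2800; 4500−2200 = 2300.
Aggregate gap = 5100.

5100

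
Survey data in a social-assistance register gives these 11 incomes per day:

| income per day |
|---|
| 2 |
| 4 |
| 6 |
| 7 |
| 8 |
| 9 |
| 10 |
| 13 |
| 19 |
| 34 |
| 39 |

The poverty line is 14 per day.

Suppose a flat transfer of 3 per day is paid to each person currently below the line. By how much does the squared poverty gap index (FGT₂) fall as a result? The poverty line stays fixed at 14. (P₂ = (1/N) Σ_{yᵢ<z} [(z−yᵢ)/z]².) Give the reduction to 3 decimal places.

Before: below the line — 2, 4, 6, 7, 8, 9, 10, 13; squared poverty gap index (FGT₂) = 0.20176.
After the 3 transfer: below the line — 5, 7, 9, 10, 11, 12, 13; squared poverty gap index (FGT₂) = 0.08581.
Reduction = 0.20176 − 0.08581 = 0.116.

0.116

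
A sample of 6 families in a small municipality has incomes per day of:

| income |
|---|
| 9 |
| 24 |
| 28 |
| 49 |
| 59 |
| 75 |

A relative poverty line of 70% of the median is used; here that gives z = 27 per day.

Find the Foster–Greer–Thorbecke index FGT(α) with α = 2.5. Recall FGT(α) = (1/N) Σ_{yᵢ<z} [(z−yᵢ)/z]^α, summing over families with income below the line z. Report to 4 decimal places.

0.0612

Poor units: 9, 24 (q = 2 of N = 6).
Shortfall ratios: (27−9)/27 = 0.6667; (27−24)/27 = 0.1111.
Raised to α = 2.5: 0.36289; 0.00412.
Sum = 0.367003; FGT(2.5) = 0.367003 / 6 = 0.0612.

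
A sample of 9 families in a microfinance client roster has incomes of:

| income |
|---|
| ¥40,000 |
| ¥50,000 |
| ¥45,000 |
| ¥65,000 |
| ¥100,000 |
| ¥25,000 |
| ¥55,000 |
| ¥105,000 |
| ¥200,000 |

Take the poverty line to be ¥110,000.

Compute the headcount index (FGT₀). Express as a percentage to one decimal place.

8 of the 9 families have income below ¥110,000.
H = 8/9 = 88.9%.

88.9%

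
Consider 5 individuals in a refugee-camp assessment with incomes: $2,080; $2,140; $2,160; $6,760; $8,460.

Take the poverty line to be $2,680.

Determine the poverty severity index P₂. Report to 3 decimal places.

0.026

Poor units: $2,080, $2,140, $2,160 (q = 3 of N = 5).
Relative gaps: (2680−2080)/2680 = 0.2239; (2680−2140)/2680 = 0.2015; (2680−2160)/2680 = 0.1940.
Squared: 0.0501; 0.0406; 0.0376.
Sum = 0.128369; P₂ = 0.128369 / 5 = 0.026.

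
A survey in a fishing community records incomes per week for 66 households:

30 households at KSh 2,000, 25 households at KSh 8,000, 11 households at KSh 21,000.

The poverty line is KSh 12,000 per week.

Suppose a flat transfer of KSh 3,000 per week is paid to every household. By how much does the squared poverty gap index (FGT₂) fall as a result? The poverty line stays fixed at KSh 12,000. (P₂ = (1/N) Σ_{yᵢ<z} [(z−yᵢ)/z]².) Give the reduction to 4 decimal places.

0.2004

Before: below the line — 30×KSh 2,000, 25×KSh 8,000; squared poverty gap index (FGT₂) = 0.357744.
After the KSh 3,000 transfer: below the line — 30×KSh 5,000, 25×KSh 11,000; squared poverty gap index (FGT₂) = 0.157302.
Reduction = 0.357744 − 0.157302 = 0.2004.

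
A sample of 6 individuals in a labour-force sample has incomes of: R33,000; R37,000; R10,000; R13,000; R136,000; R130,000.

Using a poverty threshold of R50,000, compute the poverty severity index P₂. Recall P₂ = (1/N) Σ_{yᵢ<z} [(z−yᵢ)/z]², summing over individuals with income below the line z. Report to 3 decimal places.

0.228

Poor units: R10,000, R13,000, R33,000, R37,000 (q = 4 of N = 6).
Relative gaps: (50000−10000)/50000 = 0.8000; (50000−13000)/50000 = 0.7400; (50000−33000)/50000 = 0.3400; (50000−37000)/50000 = 0.2600.
Squared: 0.6400; 0.5476; 0.1156; 0.0676.
Sum = 1.370800; P₂ = 1.370800 / 6 = 0.228.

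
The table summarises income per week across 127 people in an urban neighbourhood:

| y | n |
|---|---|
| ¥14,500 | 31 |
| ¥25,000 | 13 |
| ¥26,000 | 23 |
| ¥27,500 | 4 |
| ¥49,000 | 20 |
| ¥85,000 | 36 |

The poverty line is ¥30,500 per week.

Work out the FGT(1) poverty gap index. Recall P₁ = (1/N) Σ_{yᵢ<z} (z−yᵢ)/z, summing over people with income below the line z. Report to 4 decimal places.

0.1763

Poor units: 31×¥14,500, 13×¥25,000, 23×¥26,000, 4×¥27,500 (q = 71 of N = 127).
Gap ratios (z−y)/z: (30500−14500)/30500 = 0.5246 (×31); (30500−25000)/30500 = 0.1803 (×13); (30500−26000)/30500 = 0.1475 (×23); (30500−27500)/30500 = 0.0984 (×4).
Sum of shortfalls = 22.393443; P₁ averages over all N: 22.393443 / 127 = 0.1763.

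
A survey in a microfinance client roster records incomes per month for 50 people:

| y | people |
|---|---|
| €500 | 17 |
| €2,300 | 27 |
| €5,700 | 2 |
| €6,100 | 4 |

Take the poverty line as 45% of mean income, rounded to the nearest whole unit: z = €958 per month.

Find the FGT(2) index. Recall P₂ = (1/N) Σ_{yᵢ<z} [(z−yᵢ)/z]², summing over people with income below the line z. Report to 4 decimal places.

Poor units: 17×€500 (q = 17 of N = 50).
Normalized shortfalls: (958−500)/958 = 0.4781 (×17).
Squared: 0.2286 (×17).
Sum = 3.885517; P₂ = 3.885517 / 50 = 0.0777.

0.0777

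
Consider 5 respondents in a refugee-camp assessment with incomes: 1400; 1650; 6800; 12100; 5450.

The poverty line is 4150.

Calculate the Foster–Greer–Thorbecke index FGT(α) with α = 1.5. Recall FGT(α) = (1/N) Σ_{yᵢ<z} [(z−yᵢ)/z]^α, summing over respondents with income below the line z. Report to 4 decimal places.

0.2014

Below the line: 1400, 1650 (q = 2 of N = 5).
Relative gaps: (4150−1400)/4150 = 0.6627; (4150−1650)/4150 = 0.6024.
Raised to α = 1.5: 0.53942; 0.46756.
Sum = 1.006980; FGT(1.5) = 1.006980 / 5 = 0.2014.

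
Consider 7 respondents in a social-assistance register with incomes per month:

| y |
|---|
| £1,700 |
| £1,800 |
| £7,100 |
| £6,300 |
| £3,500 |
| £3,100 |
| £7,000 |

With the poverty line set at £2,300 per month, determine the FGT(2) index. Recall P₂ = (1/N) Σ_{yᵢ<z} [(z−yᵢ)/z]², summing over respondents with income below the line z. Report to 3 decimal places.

Incomes under z: £1,700, £1,800 (q = 2 of N = 7).
Normalized shortfalls: (2300−1700)/2300 = 0.2609; (2300−1800)/2300 = 0.2174.
Squared: 0.0681; 0.0473.
Sum = 0.115312; P₂ = 0.115312 / 7 = 0.016.

0.016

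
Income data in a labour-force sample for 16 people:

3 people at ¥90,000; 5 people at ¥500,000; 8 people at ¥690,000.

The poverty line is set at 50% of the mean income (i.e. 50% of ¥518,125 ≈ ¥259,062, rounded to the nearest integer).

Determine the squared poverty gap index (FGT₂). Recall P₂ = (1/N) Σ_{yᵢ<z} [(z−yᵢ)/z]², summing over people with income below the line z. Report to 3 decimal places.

Poor units: 3×¥90,000 (q = 3 of N = 16).
Relative gaps: (259062−90000)/259062 = 0.6526 (×3).
Squared: 0.4259 (×3).
Sum = 1.277632; P₂ = 1.277632 / 16 = 0.080.

0.080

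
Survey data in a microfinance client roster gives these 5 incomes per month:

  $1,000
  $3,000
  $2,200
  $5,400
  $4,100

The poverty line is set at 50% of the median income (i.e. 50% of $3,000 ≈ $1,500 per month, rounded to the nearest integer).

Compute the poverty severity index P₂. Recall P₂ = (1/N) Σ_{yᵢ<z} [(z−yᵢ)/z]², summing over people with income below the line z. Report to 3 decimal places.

Below the line: $1,000 (q = 1 of N = 5).
Shortfall ratios: (1500−1000)/1500 = 0.3333.
Squared: 0.1111.
Sum = 0.111111; P₂ = 0.111111 / 5 = 0.022.

0.022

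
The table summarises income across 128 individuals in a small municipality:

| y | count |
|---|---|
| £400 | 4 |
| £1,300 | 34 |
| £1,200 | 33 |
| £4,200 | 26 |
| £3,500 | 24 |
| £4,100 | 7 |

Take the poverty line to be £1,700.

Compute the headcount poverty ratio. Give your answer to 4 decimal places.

0.5547

71 of the 128 individuals have income below £1,700.
H = 71/128 = 0.5547.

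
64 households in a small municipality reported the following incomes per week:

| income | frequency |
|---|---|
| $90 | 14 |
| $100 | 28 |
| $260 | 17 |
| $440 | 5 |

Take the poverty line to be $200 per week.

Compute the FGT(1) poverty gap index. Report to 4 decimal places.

Below z: 14×$90, 28×$100 (q = 42 of N = 64).
Relative gaps: (200−90)/200 = 0.5500 (×14); (200−100)/200 = 0.5000 (×28).
Σ = 21.700000. Dividing by the full population N = 64 gives P₁ = 0.3391.

0.3391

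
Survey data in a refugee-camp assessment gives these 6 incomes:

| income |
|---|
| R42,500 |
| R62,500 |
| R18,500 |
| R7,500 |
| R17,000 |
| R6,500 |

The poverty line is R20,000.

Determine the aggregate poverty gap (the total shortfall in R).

Below the line: R6,500, R7,500, R17,000, R18,500 (q = 4 of N = 6).
Individual gaps: 20000−6500 = 13500; 20000−7500 = 12500; 20000−17000 = 3000; 20000−18500 = 1500.
Aggregate gap = R30,500.

R30,500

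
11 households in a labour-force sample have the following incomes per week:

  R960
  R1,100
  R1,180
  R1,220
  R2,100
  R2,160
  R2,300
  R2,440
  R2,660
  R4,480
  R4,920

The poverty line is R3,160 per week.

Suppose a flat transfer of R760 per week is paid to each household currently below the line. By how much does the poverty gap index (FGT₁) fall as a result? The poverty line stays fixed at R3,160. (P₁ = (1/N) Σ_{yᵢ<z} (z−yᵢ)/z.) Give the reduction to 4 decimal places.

0.1881

Before: below the line — R960, R1,100, R1,180, R1,220, R2,100, R2,160, R2,300, R2,440, R2,660; poverty gap index (FGT₁) = 0.354430.
After the R760 transfer: below the line — R1,720, R1,860, R1,940, R1,980, R2,860, R2,920, R3,060; poverty gap index (FGT₁) = 0.166283.
Reduction = 0.354430 − 0.166283 = 0.1881.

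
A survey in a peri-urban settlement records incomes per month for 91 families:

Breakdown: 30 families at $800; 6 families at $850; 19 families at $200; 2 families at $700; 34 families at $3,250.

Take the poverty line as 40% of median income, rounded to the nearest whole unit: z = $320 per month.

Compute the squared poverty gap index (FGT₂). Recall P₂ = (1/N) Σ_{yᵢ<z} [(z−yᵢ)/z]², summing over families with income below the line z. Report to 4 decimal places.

Poor units: 19×$200 (q = 19 of N = 91).
Relative gaps: (320−200)/320 = 0.3750 (×19).
Squared: 0.1406 (×19).
Sum = 2.671875; P₂ = 2.671875 / 91 = 0.0294.

0.0294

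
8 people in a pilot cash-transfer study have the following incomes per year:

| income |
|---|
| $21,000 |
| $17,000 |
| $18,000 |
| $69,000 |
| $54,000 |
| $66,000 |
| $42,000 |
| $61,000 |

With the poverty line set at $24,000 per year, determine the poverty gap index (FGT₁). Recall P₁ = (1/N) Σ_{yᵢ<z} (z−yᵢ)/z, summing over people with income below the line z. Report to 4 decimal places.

Poor units: $17,000, $18,000, $21,000 (q = 3 of N = 8).
Normalized shortfalls: (24000−17000)/24000 = 0.2917; (24000−18000)/24000 = 0.2500; (24000−21000)/24000 = 0.1250.
Sum of shortfalls = 0.666667; P₁ averages over all N: 0.666667 / 8 = 0.0833.

0.0833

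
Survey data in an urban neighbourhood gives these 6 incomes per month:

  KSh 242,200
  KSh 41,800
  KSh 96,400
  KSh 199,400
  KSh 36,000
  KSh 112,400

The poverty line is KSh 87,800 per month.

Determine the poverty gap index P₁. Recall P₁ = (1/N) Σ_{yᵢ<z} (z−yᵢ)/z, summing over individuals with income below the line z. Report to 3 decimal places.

Below z: KSh 36,000, KSh 41,800 (q = 2 of N = 6).
Shortfall ratios: (87800−36000)/87800 = 0.5900; (87800−41800)/87800 = 0.5239.
Sum of shortfalls = 1.113895; P₁ averages over all N: 1.113895 / 6 = 0.186.

0.186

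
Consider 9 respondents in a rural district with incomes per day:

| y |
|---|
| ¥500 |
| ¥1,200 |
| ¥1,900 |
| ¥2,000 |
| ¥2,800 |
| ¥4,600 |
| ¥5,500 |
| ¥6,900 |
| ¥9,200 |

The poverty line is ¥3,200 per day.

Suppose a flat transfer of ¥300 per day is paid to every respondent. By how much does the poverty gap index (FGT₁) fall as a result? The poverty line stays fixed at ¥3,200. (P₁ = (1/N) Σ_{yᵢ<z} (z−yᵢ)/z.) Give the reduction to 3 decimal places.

0.052

Before: below the line — ¥500, ¥1,200, ¥1,900, ¥2,000, ¥2,800; poverty gap index (FGT₁) = 0.26389.
After the ¥300 transfer: below the line — ¥800, ¥1,500, ¥2,200, ¥2,300, ¥3,100; poverty gap index (FGT₁) = 0.21181.
Reduction = 0.26389 − 0.21181 = 0.052.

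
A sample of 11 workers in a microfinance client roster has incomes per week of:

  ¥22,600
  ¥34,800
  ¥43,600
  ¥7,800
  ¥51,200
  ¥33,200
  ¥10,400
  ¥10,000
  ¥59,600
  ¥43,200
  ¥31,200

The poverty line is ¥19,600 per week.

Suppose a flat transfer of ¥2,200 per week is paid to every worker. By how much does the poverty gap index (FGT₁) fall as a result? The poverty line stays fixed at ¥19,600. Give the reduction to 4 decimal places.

0.0306

Before: below the line — ¥7,800, ¥10,000, ¥10,400; poverty gap index (FGT₁) = 0.141929.
After the ¥2,200 transfer: below the line — ¥10,000, ¥12,200, ¥12,600; poverty gap index (FGT₁) = 0.111317.
Reduction = 0.141929 − 0.111317 = 0.0306.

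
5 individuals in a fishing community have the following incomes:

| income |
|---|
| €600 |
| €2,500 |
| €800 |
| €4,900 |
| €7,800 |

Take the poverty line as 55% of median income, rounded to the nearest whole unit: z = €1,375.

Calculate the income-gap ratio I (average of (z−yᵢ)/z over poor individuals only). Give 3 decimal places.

Below the line: €600, €800 (q = 2 of N = 5).
Shortfall ratios (z−y)/z: 0.5636, 0.4182; sum = 0.981818.
I averages over the q = 2 poor units only: 0.981818 / 2 = 0.491.

0.491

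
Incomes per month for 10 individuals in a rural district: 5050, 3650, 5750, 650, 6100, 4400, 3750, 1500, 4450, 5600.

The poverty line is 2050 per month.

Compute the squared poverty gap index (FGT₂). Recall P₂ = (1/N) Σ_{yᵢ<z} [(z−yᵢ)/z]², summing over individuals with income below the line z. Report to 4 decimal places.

0.0538

Poor units: 650, 1500 (q = 2 of N = 10).
Shortfall ratios: (2050−650)/2050 = 0.6829; (2050−1500)/2050 = 0.2683.
Squared: 0.4664; 0.0720.
Sum = 0.538370; P₂ = 0.538370 / 10 = 0.0538.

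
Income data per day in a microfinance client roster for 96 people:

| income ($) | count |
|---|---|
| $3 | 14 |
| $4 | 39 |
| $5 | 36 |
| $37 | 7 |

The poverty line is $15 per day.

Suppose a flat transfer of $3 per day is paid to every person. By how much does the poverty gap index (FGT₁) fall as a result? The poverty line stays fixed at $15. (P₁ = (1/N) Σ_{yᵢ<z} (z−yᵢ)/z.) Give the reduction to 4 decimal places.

Before: below the line — 14×$3, 39×$4, 36×$5; poverty gap index (FGT₁) = 0.664583.
After the $3 transfer: below the line — 14×$6, 39×$7, 36×$8; poverty gap index (FGT₁) = 0.479167.
Reduction = 0.664583 − 0.479167 = 0.1854.

0.1854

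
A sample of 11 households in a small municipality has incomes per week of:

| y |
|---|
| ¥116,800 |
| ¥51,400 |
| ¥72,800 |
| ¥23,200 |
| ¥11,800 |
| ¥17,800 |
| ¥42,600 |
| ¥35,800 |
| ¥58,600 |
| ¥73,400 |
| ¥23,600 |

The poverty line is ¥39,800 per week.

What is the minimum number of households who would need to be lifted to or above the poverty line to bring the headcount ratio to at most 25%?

Currently q = 5 of N = 11 are below the line (H = 0.455).
A headcount ratio of at most 25% allows at most ⌊0.25 × 11⌋ = 2 poor households.
So at least 5 − 2 = 3 must be lifted.

3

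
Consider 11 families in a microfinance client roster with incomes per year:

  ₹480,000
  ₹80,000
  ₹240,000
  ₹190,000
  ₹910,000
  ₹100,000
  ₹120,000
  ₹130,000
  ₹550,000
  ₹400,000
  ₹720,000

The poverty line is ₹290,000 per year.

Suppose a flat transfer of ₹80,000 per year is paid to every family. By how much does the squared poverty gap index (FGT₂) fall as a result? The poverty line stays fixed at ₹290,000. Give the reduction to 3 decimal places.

Before: below the line — ₹80,000, ₹100,000, ₹120,000, ₹130,000, ₹190,000, ₹240,000; squared poverty gap index (FGT₂) = 0.15912.
After the ₹80,000 transfer: below the line — ₹160,000, ₹180,000, ₹200,000, ₹210,000, ₹270,000; squared poverty gap index (FGT₂) = 0.04745.
Reduction = 0.15912 − 0.04745 = 0.112.

0.112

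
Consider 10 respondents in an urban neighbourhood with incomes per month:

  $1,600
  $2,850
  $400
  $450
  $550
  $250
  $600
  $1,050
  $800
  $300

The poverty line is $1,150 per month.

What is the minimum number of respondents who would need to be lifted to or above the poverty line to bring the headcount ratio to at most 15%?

7

8 of the 10 respondents are poor, so H = 8/10 = 0.800.
A headcount ratio of at most 15% allows at most ⌊0.15 × 10⌋ = 1 poor respondents.
So at least 8 − 1 = 7 must be lifted.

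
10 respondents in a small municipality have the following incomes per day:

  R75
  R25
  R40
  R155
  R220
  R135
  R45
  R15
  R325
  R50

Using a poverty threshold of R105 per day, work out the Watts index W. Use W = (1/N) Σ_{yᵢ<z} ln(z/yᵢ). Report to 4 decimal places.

Incomes under z: R15, R25, R40, R45, R50, R75 (q = 6 of N = 10).
Log shortfalls: ln(105/15) = 1.9459; ln(105/25) = 1.4351; ln(105/40) = 0.9651; ln(105/45) = 0.8473; ln(105/50) = 0.7419; ln(105/75) = 0.3365.
W = 6.271783 / 10 = 0.6272.

0.6272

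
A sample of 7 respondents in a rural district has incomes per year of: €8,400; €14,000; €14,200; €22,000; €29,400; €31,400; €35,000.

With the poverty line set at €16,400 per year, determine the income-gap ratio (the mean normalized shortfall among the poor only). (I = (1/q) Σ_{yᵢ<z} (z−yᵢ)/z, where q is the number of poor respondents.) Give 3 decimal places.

Below the line: €8,400, €14,000, €14,200 (q = 3 of N = 7).
Shortfall ratios (z−y)/z: 0.4878, 0.1463, 0.1341; sum = 0.768293.
The income-gap ratio divides by q (the poor only): 0.768293 / 3 = 0.256.

0.256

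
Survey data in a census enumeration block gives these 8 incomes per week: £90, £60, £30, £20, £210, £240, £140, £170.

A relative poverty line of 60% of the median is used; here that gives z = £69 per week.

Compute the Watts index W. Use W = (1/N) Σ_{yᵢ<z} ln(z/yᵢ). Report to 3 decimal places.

0.276

Below the line: £20, £30, £60 (q = 3 of N = 8).
ln(z/y) terms: ln(69/20) = 1.2384; ln(69/30) = 0.8329; ln(69/60) = 0.1398.
W = 2.211045 / 8 = 0.276.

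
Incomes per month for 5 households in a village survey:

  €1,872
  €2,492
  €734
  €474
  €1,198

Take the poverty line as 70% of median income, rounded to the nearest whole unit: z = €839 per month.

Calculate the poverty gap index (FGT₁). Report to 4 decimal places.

Incomes under z: €474, €734 (q = 2 of N = 5).
Relative gaps: (839−474)/839 = 0.4350; (839−734)/839 = 0.1251.
Σ = 0.560191. Dividing by the full population N = 5 gives P₁ = 0.1120.

0.1120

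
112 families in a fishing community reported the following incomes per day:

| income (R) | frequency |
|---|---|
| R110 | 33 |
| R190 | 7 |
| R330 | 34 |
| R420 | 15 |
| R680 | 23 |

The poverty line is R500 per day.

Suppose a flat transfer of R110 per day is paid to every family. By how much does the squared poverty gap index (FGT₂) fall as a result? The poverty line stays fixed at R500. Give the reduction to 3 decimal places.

0.135

Before: below the line — 33×R110, 7×R190, 34×R330, 15×R420; squared poverty gap index (FGT₂) = 0.24181.
After the R110 transfer: below the line — 33×R220, 7×R300, 34×R440; squared poverty gap index (FGT₂) = 0.10677.
Reduction = 0.24181 − 0.10677 = 0.135.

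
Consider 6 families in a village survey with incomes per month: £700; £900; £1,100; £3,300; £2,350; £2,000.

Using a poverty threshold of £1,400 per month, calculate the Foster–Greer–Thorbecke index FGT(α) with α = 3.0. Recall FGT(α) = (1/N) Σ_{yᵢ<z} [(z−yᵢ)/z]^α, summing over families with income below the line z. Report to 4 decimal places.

0.0301

Below z: £700, £900, £1,100 (q = 3 of N = 6).
Normalized shortfalls: (1400−700)/1400 = 0.5000; (1400−900)/1400 = 0.3571; (1400−1100)/1400 = 0.2143.
Raised to α = 3.0: 0.12500; 0.04555; 0.00984.
Sum = 0.180394; FGT(3.0) = 0.180394 / 6 = 0.0301.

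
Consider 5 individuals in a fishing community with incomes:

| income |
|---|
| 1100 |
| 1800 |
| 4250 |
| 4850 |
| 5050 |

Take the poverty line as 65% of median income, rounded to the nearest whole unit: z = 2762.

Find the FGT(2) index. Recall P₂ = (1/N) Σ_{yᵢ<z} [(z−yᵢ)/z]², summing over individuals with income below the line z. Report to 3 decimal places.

Below the line: 1100, 1800 (q = 2 of N = 5).
Shortfall ratios: (2762−1100)/2762 = 0.6017; (2762−1800)/2762 = 0.3483.
Squared: 0.3621; 0.1213.
Sum = 0.483400; P₂ = 0.483400 / 5 = 0.097.

0.097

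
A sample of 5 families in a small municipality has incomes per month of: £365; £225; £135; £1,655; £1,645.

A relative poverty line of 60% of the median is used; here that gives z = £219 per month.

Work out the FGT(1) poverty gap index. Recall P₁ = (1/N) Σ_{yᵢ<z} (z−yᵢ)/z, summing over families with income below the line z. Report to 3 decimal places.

Below z: £135 (q = 1 of N = 5).
Gap ratios (z−y)/z: (219−135)/219 = 0.3836.
Sum of shortfalls = 0.383562; P₁ averages over all N: 0.383562 / 5 = 0.077.

0.077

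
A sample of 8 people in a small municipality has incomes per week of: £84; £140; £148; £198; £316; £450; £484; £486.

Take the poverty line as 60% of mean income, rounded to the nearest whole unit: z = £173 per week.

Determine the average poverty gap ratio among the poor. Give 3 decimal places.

Incomes under z: £84, £140, £148 (q = 3 of N = 8).
Relative gaps: 0.5145, 0.1908, 0.1445; sum = 0.849711.
The income-gap ratio divides by q (the poor only): 0.849711 / 3 = 0.283.

0.283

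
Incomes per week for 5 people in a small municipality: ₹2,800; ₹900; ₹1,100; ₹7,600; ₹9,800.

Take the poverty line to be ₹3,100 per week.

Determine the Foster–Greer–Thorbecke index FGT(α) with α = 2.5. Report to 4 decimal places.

Below the line: ₹900, ₹1,100, ₹2,800 (q = 3 of N = 5).
Normalized shortfalls: (3100−900)/3100 = 0.7097; (3100−1100)/3100 = 0.6452; (3100−2800)/3100 = 0.0968.
Raised to α = 2.5: 0.42428; 0.33433; 0.00291.
Sum = 0.761520; FGT(2.5) = 0.761520 / 5 = 0.1523.

0.1523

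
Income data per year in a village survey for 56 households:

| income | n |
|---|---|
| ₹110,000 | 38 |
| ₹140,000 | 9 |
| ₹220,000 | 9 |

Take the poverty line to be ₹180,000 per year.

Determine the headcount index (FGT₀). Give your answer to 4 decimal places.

47 of the 56 households have income below ₹180,000.
H = 47/56 = 0.8393.

0.8393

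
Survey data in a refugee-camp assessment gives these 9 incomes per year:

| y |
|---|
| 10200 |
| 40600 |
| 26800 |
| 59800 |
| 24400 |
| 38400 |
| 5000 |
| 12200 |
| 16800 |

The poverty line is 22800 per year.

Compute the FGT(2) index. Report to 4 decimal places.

0.1334

Incomes under z: 5000, 10200, 12200, 16800 (q = 4 of N = 9).
Shortfall ratios: (22800−5000)/22800 = 0.7807; (22800−10200)/22800 = 0.5526; (22800−12200)/22800 = 0.4649; (22800−16800)/22800 = 0.2632.
Squared: 0.6095; 0.3054; 0.2161; 0.0693.
Sum = 1.200292; P₂ = 1.200292 / 9 = 0.1334.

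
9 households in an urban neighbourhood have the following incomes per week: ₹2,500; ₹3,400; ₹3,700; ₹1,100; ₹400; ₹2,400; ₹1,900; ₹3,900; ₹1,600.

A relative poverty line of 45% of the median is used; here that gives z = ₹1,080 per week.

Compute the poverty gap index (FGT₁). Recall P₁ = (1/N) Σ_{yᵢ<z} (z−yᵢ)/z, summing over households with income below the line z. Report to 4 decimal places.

Below z: ₹400 (q = 1 of N = 9).
Gap ratios (z−y)/z: (1080−400)/1080 = 0.6296.
Σ = 0.629630. Dividing by the full population N = 9 gives P₁ = 0.0700.

0.0700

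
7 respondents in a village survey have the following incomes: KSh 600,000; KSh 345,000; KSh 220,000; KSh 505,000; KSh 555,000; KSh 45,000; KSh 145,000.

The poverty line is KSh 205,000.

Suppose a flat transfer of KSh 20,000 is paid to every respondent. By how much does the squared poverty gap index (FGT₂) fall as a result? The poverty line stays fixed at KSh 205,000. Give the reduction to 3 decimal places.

Before: below the line — KSh 45,000, KSh 145,000; squared poverty gap index (FGT₂) = 0.09926.
After the KSh 20,000 transfer: below the line — KSh 65,000, KSh 165,000; squared poverty gap index (FGT₂) = 0.07207.
Reduction = 0.09926 − 0.07207 = 0.027.

0.027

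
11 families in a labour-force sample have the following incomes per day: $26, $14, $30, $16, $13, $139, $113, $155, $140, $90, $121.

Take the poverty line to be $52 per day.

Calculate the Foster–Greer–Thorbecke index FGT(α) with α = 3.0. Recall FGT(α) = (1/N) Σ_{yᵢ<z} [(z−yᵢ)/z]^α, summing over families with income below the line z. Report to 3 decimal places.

0.122

Poor units: $13, $14, $16, $26, $30 (q = 5 of N = 11).
Gap ratios (z−y)/z: (52−13)/52 = 0.7500; (52−14)/52 = 0.7308; (52−16)/52 = 0.6923; (52−26)/52 = 0.5000; (52−30)/52 = 0.4231.
Raised to α = 3.0: 0.42188; 0.39025; 0.33182; 0.12500; 0.07573.
Sum = 1.344667; FGT(3.0) = 1.344667 / 11 = 0.122.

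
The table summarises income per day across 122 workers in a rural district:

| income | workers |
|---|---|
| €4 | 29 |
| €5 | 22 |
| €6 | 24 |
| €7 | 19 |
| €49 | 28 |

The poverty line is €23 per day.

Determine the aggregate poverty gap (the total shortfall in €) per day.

€1,659

Poor units: 29×€4, 22×€5, 24×€6, 19×€7 (q = 94 of N = 122).
Individual gaps: 29×(23−4) = 551; 22×(23−5) = 396; 24×(23−6) = 408; 19×(23−7) = 304.
Aggregate gap = €1,659.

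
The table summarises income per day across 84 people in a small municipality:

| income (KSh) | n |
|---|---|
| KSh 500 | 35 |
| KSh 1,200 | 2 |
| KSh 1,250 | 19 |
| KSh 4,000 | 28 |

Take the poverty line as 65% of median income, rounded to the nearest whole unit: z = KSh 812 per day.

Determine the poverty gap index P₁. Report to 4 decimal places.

0.1601

Below the line: 35×KSh 500 (q = 35 of N = 84).
Shortfall ratios: (812−500)/812 = 0.3842 (×35).
Σ = 13.448276. Dividing by the full population N = 84 gives P₁ = 0.1601.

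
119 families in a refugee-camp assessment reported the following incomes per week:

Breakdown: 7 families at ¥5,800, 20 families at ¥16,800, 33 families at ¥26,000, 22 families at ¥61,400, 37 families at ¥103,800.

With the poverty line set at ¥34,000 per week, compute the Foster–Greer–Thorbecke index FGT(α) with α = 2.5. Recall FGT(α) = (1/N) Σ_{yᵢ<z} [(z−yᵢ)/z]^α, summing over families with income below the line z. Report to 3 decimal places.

0.075

Below the line: 7×¥5,800, 20×¥16,800, 33×¥26,000 (q = 60 of N = 119).
Shortfall ratios: (34000−5800)/34000 = 0.8294 (×7); (34000−16800)/34000 = 0.5059 (×20); (34000−26000)/34000 = 0.2353 (×33).
Raised to α = 2.5: 0.62651 (×7); 0.18202 (×20); 0.02686 (×33).
Sum = 8.912204; FGT(2.5) = 8.912204 / 119 = 0.075.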